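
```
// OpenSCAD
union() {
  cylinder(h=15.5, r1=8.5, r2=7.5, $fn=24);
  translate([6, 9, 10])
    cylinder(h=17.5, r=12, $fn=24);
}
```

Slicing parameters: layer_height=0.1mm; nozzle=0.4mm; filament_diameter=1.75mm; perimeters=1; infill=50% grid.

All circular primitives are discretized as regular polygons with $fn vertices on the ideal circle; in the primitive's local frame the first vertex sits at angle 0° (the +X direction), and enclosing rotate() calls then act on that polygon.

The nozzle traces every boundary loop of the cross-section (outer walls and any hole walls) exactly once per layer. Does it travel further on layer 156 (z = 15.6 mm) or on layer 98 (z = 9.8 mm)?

layer 156 (z = 15.6 mm)

Layer 156 (z = 15.6): the cone is not intersected at this z (z outside [0, 15.5]); the r=12 cylinder at (6, 9) gives a regular 24-gon of circumradius 12 (constant along its height) (perimeter = 2·24·12.000·sin(180°/24) = 75.18 mm); Merging all regions: only the r=12 cylinder at (6, 9) is present, so the union is just that shape — boundary = 75.18 mm. So its perimeter = 75.18 mm. Layer 98 (z = 9.8): the cone contributes a regular 24-gon of circumradius 7.868 (interpolated between r1=8.5 and r2=7.5 at t=0.632) (perimeter = 2·24·7.868·sin(180°/24) = 49.29 mm); the cylinder at (6, 9) is not intersected at this z (z outside [10, 27.5]); Merging all regions: only the cone is present, so the union is just that shape — boundary = 49.29 mm. So its perimeter = 49.29 mm. Layer 156 is larger (75.18 vs 49.29 mm).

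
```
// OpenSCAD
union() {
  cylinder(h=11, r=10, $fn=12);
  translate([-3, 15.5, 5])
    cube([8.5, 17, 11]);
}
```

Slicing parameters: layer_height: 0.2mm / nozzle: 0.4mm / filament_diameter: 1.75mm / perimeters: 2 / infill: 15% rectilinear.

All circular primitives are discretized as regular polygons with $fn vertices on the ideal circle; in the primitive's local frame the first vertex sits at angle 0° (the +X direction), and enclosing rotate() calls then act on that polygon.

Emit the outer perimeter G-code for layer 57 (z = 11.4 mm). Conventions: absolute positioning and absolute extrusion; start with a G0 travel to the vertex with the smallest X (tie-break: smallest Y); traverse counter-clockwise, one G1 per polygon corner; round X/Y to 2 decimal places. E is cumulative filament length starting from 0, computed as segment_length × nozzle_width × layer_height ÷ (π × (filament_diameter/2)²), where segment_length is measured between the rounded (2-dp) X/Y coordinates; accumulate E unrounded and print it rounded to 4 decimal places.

G0 X-3.00 Y15.50 Z11.40
G1 X5.50 Y15.50 E0.2827
G1 X5.50 Y32.50 E0.8481
G1 X-3.00 Y32.50 E1.1308
G1 X-3.00 Y15.50 E1.6963

At z = 11.4 mm: the cylinder is not intersected at this z (z outside [0, 11]); the cube at (-3, 15.5) is present — its section is the full 8.5×17 rectangle; Taking the union: only the 8.5×17 cube at (-3, 15.5) is present, so the union is just that shape — 1 connected region. The outline is a single polygon with 4 vertices. Extrusion per mm of travel: 0.4 × 0.2 / (π × 0.875²) = 0.033260. Accumulating E over each segment gives final E = 1.6963.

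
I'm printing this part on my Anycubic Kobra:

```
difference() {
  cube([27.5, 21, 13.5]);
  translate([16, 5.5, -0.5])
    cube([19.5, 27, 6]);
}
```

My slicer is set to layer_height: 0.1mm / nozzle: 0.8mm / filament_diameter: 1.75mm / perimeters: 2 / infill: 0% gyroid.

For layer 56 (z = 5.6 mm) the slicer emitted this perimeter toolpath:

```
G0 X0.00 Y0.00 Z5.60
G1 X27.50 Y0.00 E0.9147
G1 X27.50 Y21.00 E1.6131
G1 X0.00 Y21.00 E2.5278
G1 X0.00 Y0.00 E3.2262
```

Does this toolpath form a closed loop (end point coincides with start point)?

yes

Start point (G0): (0.00, 0.00). End point (last G1): the path returns to the start — closed.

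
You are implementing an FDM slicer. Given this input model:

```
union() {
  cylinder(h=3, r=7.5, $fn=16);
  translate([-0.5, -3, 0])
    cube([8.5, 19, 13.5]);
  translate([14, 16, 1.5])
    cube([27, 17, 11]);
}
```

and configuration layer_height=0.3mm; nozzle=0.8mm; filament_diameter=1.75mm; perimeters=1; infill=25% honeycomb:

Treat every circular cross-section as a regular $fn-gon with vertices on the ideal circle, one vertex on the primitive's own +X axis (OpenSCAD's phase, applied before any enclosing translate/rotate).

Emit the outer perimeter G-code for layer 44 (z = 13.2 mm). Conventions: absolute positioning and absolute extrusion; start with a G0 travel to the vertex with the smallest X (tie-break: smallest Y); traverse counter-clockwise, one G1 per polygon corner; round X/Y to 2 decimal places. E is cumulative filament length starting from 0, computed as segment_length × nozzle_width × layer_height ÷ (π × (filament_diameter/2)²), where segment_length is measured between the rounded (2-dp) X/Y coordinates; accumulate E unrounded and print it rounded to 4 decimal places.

G0 X-0.50 Y-3.00 Z13.20
G1 X8.00 Y-3.00 E0.8481
G1 X8.00 Y16.00 E2.7440
G1 X-0.50 Y16.00 E3.5921
G1 X-0.50 Y-3.00 E5.4879

At z = 13.2 mm: the cylinder is not intersected at this z (z outside [0, 3]); the cube at (-0.5, -3) is present — its section is the full 8.5×19 rectangle; the cube at (14, 16) is not intersected at this z (z outside [1.5, 12.5]); Combining (union): only the 8.5×19 cube at (-0.5, -3) is present, so the union is just that shape — 1 connected region. The outline is a single polygon with 4 vertices. Extrusion per mm of travel: 0.8 × 0.3 / (π × 0.875²) = 0.099780. Accumulating E over each segment gives final E = 5.4879.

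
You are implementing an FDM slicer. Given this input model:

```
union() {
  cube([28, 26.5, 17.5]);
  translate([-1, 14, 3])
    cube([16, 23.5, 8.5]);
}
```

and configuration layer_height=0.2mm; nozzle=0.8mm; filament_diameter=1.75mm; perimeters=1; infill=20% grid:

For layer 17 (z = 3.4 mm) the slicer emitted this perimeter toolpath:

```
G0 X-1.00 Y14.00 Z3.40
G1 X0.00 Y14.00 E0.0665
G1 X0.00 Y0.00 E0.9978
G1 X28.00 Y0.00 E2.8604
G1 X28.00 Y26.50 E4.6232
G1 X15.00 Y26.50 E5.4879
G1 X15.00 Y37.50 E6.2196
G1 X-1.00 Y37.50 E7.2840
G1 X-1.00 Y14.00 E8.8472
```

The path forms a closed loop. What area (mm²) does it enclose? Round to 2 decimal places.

Apply the shoelace formula to the sequence of (X, Y) vertices; enclosed area = 930.50 mm².

930.50 mm²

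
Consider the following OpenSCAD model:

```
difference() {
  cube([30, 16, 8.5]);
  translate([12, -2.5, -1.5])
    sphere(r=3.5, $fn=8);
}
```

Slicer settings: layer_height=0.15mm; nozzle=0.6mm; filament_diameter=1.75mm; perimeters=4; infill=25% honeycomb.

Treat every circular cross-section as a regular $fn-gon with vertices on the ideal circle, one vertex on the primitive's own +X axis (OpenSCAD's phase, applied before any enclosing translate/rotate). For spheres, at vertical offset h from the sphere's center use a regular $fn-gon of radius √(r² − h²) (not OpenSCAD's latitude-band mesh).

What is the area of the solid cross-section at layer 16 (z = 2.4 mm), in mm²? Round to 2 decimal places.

480.00 mm²

At z = 2.4 mm: the cube (footprint 30×16) is included at this height (area 480.00 mm²); the sphere at (12, -2.5) is not intersected at this z (|z−center|=3.900 > r=3.5); Subtracting the remaining from the first: none of the subtracted shapes is present at this height, so the 30×16 cube is unchanged — area = 480.00 mm². Overall, the cross-section is a single solid region. Net area = 480.00 mm².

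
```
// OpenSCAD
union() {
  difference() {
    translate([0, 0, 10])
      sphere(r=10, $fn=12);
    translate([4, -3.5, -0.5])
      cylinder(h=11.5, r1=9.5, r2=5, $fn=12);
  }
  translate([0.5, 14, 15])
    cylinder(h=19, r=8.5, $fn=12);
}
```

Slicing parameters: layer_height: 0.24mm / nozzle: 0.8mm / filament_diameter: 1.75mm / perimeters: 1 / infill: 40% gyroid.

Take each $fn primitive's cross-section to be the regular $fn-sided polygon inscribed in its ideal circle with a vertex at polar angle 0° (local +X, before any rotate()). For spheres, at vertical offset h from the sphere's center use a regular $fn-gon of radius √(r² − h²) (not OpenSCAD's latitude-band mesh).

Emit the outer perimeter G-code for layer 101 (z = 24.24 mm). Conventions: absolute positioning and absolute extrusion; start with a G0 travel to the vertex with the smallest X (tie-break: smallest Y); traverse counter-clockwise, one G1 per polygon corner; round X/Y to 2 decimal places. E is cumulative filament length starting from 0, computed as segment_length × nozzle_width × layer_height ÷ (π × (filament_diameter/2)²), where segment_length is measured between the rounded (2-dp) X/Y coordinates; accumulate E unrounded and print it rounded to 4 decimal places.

G0 X-8.00 Y14.00 Z24.24
G1 X-6.86 Y9.75 E0.3512
G1 X-3.75 Y6.64 E0.7023
G1 X0.50 Y5.50 E1.0536
G1 X4.75 Y6.64 E1.4048
G1 X7.86 Y9.75 E1.7559
G1 X9.00 Y14.00 E2.1072
G1 X7.86 Y18.25 E2.4584
G1 X4.75 Y21.36 E2.8095
G1 X0.50 Y22.50 E3.1607
G1 X-3.75 Y21.36 E3.5120
G1 X-6.86 Y18.25 E3.8631
G1 X-8.00 Y14.00 E4.2143

At z = 24.24 mm: the sphere does not reach this height (|z−center|=14.240 > r=10); the cone at (4, -3.5) is absent (z outside [-0.5, 11]); Subtracting the remaining from the first: the first operand is absent here, so nothing remains; the cylinder at (0.5, 14): section is a regular 12-gon, circumradius r=8.5; Combining (union): only the r=8.5 cylinder at (0.5, 14) is present, so the union is just that shape — 1 connected region. The outline is a single polygon with 12 vertices. Extrusion per mm of travel: 0.8 × 0.24 / (π × 0.875²) = 0.079824. Accumulating E over each segment gives final E = 4.2143.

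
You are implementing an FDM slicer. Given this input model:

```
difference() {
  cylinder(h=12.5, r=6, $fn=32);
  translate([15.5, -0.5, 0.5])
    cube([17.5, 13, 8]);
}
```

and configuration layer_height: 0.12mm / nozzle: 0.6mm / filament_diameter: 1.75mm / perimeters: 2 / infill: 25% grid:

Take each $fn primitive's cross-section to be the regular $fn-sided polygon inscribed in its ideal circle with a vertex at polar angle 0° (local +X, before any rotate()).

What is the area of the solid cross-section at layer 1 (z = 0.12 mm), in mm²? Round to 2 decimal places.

At z = 0.12 mm: the r=6 cylinder contributes a regular 32-gon of circumradius 6 (area = (32/2)·6.000²·sin(360°/32) = 112.37 mm²); the cube at (15.5, -0.5) is not intersected at this z (z outside [0.5, 8.5]); Taking the first minus the rest: none of the subtracted shapes is present at this height, so the r=6 cylinder is unchanged — area = 112.37 mm². Overall, the cross-section is a single solid region. Net area = 112.37 mm².

112.37 mm²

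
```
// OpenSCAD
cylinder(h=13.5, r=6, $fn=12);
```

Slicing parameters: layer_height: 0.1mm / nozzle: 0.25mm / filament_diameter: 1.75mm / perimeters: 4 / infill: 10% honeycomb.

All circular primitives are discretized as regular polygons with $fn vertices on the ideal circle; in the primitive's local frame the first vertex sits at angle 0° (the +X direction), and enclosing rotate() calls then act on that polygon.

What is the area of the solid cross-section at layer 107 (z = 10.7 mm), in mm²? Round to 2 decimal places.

At z = 10.7 mm: the r=6 cylinder contributes a regular 12-gon of circumradius 6 (area = (12/2)·6.000²·sin(360°/12) = 108.00 mm²). Overall, the cross-section is a single solid region. Net area = 108.00 mm².

108.00 mm²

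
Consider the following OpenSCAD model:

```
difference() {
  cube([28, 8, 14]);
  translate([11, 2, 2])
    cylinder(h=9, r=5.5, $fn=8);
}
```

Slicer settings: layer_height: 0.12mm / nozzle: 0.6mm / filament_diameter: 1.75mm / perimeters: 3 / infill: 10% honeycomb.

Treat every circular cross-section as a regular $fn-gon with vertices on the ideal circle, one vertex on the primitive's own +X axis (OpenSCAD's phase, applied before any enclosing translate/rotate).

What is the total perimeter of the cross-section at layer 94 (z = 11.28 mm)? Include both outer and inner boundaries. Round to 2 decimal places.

72.00 mm

At z = 11.28 mm: the 28×8 cube contributes its full rectangle (perimeter 72.00 mm); the cylinder at (11, 2) is absent (z outside [2, 11]); Taking the first minus the rest: none of the subtracted shapes is present at this height, so the 28×8 cube is unchanged — boundary = 72.00 mm. Overall, the cross-section is a single solid region. Total boundary length (outer) = 72.00 mm.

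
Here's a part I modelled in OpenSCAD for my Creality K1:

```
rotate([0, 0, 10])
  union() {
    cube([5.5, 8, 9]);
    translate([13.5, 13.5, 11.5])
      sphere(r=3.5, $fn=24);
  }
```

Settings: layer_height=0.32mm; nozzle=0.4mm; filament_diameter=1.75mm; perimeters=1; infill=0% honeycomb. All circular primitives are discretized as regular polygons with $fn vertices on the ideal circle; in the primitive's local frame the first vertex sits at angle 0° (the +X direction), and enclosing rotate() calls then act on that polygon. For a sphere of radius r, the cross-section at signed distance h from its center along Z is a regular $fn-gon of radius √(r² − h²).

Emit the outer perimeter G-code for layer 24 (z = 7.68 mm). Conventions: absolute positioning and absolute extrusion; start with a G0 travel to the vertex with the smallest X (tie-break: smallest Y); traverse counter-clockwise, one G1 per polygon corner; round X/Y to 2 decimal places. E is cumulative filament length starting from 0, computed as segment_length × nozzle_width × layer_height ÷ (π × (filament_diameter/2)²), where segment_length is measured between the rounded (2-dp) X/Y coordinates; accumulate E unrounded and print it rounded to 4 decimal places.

G0 X-1.39 Y7.88 Z7.68
G1 X0.00 Y0.00 E0.4258
G1 X5.42 Y0.96 E0.7187
G1 X4.03 Y8.83 E1.1440
G1 X-1.39 Y7.88 E1.4369

At z = 7.68 mm: the cube (footprint 5.5×8) is included at this height; the sphere at (13.5, 13.5) does not reach this height (|z−center|=3.820 > r=3.5); Merging all regions: only the 5.5×8 cube is present, so the union is just that shape — 1 connected region; (rotated 10° about Z; rotation is an isometry so areas/perimeters/island counts are preserved). The outline is a single polygon with 4 vertices. Extrusion per mm of travel: 0.4 × 0.32 / (π × 0.875²) = 0.053216. Accumulating E over each segment gives final E = 1.4369.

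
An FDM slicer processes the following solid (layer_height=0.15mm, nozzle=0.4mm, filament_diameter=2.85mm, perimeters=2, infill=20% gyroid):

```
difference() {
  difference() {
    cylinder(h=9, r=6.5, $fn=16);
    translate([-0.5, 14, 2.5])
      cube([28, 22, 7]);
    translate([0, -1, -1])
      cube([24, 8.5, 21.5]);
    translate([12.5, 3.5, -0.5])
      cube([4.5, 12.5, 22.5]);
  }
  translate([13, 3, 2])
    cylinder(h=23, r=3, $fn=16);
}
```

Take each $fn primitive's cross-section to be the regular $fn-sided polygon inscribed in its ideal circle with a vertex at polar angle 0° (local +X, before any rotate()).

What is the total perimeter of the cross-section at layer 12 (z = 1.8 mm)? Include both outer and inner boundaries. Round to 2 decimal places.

43.22 mm

At z = 1.8 mm: the cylinder: section is a regular 16-gon, circumradius r=6.5 (perimeter = 2·16·6.500·sin(180°/16) = 40.58 mm); the cube at (-0.5, 14) is absent (z outside [2.5, 9.5]); the cube at (0, -1) is present — its section is the full 24×8.5 rectangle (perimeter 65.00 mm); the cube at (12.5, 3.5) (footprint 4.5×12.5) is included at this height (perimeter 34.00 mm); Subtracting the remaining from the first: starting from the r=6.5 cylinder, the 24×8.5 cube at (0, -1) partially overlaps it — only the 38.74 mm² overlap (of its 204.00 mm²) is removed, clipping the outline; the 4.5×12.5 cube at (12.5, 3.5) misses the remaining region (no effect) — boundary = 43.22 mm; the cylinder at (13, 3) is not intersected at this z (z outside [2, 25]); Subtracting the remaining from the first: none of the subtracted shapes is present at this height, so that combined region is unchanged — boundary = 43.22 mm. Overall, the cross-section is a single solid region. Total boundary length (outer) = 43.22 mm.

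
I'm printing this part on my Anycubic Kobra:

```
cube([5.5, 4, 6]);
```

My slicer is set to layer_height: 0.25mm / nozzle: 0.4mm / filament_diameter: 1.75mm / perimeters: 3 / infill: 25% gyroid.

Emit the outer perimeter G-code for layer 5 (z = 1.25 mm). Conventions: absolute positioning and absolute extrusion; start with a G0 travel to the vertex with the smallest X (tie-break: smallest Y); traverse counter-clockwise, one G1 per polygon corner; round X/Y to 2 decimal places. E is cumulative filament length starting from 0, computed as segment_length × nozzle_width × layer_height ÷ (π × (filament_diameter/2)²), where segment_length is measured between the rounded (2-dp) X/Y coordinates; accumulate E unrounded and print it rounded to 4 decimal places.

At z = 1.25 mm: the 5.5×4 cube contributes its full rectangle. The outline is a single polygon with 4 vertices. Extrusion per mm of travel: 0.4 × 0.25 / (π × 0.875²) = 0.041575. Accumulating E over each segment gives final E = 0.7899.

G0 X0.00 Y0.00 Z1.25
G1 X5.50 Y0.00 E0.2287
G1 X5.50 Y4.00 E0.3950
G1 X0.00 Y4.00 E0.6236
G1 X0.00 Y0.00 E0.7899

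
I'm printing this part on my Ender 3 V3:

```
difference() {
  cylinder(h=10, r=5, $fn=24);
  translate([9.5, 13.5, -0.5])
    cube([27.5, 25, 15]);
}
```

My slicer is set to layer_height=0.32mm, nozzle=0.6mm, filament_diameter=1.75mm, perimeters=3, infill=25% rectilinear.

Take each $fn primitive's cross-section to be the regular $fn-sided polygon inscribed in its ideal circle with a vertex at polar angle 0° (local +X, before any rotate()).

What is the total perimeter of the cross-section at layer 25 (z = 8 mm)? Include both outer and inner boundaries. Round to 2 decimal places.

31.33 mm

At z = 8 mm: the r=5 cylinder contributes a regular 24-gon of circumradius 5 (perimeter = 2·24·5.000·sin(180°/24) = 31.33 mm); the cube at (9.5, 13.5) (footprint 27.5×25) is included at this height (perimeter 105.00 mm); Subtracting the remaining from the first: starting from the r=5 cylinder, the 27.5×25 cube at (9.5, 13.5) misses the remaining region (no effect) — boundary = 31.33 mm. Overall, the cross-section is a single solid region. Total boundary length (outer) = 31.33 mm.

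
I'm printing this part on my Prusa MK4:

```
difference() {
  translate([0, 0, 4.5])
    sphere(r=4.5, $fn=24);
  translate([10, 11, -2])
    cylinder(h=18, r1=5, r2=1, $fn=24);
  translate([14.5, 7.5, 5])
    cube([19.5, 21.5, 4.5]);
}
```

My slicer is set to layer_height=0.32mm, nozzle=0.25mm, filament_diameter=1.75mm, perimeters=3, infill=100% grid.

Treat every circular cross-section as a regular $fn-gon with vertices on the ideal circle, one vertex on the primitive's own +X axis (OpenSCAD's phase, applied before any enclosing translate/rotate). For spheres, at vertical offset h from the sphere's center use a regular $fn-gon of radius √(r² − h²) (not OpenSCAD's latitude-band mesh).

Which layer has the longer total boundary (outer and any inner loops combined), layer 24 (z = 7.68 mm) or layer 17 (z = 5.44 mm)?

layer 17 (z = 5.44 mm)

Layer 24 (z = 7.68): the r=4.5 sphere contributes a regular 24-gon of circumradius √(4.5²−3.18²) = 3.184 (perimeter = 2·24·3.184·sin(180°/24) = 19.95 mm); the cone at (10, 11): at t=0.538 of its height the radius interpolates to r₁+(r₂−r₁)t = 2.849, giving a regular 24-gon of that circumradius (perimeter = 2·24·2.849·sin(180°/24) = 17.85 mm); the 19.5×21.5 cube at (14.5, 7.5) contributes its full rectangle (perimeter 82.00 mm); Subtracting the remaining from the first: starting from the r=4.5 sphere, the cone at (10, 11) misses the remaining region (no effect); the 19.5×21.5 cube at (14.5, 7.5) misses the remaining region (no effect) — boundary = 19.95 mm. So its perimeter = 19.95 mm. Layer 17 (z = 5.44): the sphere: section is a regular 24-gon, circumradius = √(r²−h²) = √(4.5²−0.94²) = 4.401 (perimeter = 2·24·4.401·sin(180°/24) = 27.57 mm); the cone at (10, 11): at t=0.413 of its height the radius interpolates to r₁+(r₂−r₁)t = 3.347, giving a regular 24-gon of that circumradius (perimeter = 2·24·3.347·sin(180°/24) = 20.97 mm); the cube at (14.5, 7.5) is present — its section is the full 19.5×21.5 rectangle (perimeter 82.00 mm); Subtracting the remaining from the first: starting from the r=4.5 sphere, the cone at (10, 11) misses the remaining region (no effect); the 19.5×21.5 cube at (14.5, 7.5) misses the remaining region (no effect) — boundary = 27.57 mm. So its perimeter = 27.57 mm. Layer 17 is larger (27.57 vs 19.95 mm).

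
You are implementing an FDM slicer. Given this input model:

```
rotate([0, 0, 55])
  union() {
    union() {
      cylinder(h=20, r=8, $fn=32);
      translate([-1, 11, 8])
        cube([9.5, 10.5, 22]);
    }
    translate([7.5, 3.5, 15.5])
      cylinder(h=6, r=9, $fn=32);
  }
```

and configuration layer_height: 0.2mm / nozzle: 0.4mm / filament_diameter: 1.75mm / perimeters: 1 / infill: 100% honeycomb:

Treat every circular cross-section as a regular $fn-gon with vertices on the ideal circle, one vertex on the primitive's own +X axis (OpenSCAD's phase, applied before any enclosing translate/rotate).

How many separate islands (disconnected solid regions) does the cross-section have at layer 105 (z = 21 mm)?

1

At z = 21 mm: the cylinder is absent (z outside [0, 20]); the 9.5×10.5 cube at (-1, 11) contributes its full rectangle; Merging all regions: only the 9.5×10.5 cube at (-1, 11) is present, so the union is just that shape — 1 connected region; the r=9 cylinder at (7.5, 3.5) contributes a regular 32-gon of circumradius 9; Taking the union: the regions partially overlap (shared area 6.36 mm²), so overlapping operands fuse into one piece — 1 connected region; (rotated 55° about Z; rotation is an isometry so areas/perimeters/island counts are preserved). Overall, the cross-section is a single solid region. Island count = 1.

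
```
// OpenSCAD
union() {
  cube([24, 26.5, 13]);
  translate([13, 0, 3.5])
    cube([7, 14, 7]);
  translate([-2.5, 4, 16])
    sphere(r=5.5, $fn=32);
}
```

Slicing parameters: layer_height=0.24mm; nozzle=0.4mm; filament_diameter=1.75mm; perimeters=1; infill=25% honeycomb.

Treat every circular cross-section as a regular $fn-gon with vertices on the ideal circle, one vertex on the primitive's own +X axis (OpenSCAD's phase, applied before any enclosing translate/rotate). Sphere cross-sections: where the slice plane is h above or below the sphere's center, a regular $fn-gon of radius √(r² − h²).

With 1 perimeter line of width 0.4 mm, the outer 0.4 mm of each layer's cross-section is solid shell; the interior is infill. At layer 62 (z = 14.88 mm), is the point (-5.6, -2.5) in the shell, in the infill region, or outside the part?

At z = 14.88 mm: the cube does not reach this height (z outside [0, 13]); the cube at (13, 0) is absent (z outside [3.5, 10.5]); the r=5.5 sphere at (-2.5, 4) slices to a regular 32-gon of circumradius 5.385 (√(r²−h²) with h=1.12 from center); Merging all regions: only the r=5.5 sphere at (-2.5, 4) is present, so the union is just that shape — 1 connected region. Overall, the cross-section is a single solid region. The nearest boundary edge runs (-5.49, -0.48)→(-4.56, -0.97); distance from the point to it = 1.83 mm. The point is not inside any of the regions above, so it lies outside the cross-section (1.83 mm from the nearest boundary).

outside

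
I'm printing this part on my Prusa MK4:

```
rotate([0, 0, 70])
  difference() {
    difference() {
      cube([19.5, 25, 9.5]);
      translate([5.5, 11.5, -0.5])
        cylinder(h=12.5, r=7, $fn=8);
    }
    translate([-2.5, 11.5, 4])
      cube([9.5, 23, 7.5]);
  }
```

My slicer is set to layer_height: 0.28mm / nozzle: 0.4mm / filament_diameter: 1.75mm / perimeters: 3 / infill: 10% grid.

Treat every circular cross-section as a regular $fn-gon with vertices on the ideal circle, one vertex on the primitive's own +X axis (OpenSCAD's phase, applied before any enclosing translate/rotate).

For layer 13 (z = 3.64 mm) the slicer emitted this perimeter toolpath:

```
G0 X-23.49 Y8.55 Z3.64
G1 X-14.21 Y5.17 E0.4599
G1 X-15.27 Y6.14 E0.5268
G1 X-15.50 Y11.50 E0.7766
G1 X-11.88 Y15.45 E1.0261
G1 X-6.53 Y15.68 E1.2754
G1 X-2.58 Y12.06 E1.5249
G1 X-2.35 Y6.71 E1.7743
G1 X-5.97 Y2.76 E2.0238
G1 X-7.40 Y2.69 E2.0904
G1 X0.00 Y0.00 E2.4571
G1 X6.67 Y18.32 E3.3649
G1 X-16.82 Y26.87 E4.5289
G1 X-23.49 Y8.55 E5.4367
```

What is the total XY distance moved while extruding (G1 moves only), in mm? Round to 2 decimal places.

Sum the Euclidean lengths of each G1 segment: total = 116.76 mm.

116.76 mm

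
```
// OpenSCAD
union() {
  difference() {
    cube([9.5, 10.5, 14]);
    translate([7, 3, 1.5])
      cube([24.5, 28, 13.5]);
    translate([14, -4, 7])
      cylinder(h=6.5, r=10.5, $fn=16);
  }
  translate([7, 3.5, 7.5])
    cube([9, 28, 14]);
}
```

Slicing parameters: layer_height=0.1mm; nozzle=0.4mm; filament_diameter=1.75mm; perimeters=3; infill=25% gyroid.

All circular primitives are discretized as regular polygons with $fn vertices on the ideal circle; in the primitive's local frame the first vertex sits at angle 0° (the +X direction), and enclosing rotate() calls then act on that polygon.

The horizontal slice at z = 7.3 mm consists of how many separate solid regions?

At z = 7.3 mm: the cube (footprint 9.5×10.5) is included at this height; the cube at (7, 3) (footprint 24.5×28) is included at this height; the cylinder at (14, -4): section is a regular 16-gon, circumradius r=10.5; Subtracting the remaining from the first: starting from the 9.5×10.5 cube, the 24.5×28 cube at (7, 3) partially overlaps it — only the 18.75 mm² overlap (of its 686.00 mm²) is removed, clipping the outline; the r=10.5 cylinder at (14, -4) partially overlaps it — only the 12.93 mm² overlap (of its 337.53 mm²) is removed, clipping the outline — 1 connected region; the cube at (7, 3.5) is not intersected at this z (z outside [7.5, 21.5]); Combining (union): only the result so far is present, so the union is just that shape — 1 connected region. The result has 1 disconnected region.

1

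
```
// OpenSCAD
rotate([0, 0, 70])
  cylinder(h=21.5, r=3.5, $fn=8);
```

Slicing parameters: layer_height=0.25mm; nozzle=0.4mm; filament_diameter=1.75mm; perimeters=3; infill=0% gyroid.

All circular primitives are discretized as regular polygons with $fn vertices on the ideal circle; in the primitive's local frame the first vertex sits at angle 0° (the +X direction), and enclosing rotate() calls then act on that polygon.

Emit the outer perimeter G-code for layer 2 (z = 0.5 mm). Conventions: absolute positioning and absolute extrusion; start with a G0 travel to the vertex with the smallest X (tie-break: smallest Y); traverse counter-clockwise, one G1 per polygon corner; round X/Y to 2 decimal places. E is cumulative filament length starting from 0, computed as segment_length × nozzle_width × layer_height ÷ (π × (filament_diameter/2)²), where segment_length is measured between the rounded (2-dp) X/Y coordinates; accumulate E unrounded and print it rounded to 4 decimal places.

At z = 0.5 mm: the r=3.5 cylinder gives a regular 8-gon of circumradius 3.5 (constant along its height); (rotated 70° about Z; rotation is an isometry so areas/perimeters/island counts are preserved). The outline is a single polygon with 8 vertices. Extrusion per mm of travel: 0.4 × 0.25 / (π × 0.875²) = 0.041575. Accumulating E over each segment gives final E = 0.8910.

G0 X-3.29 Y1.20 Z0.50
G1 X-3.17 Y-1.48 E0.1115
G1 X-1.20 Y-3.29 E0.2228
G1 X1.48 Y-3.17 E0.3343
G1 X3.29 Y-1.20 E0.4455
G1 X3.17 Y1.48 E0.5570
G1 X1.20 Y3.29 E0.6683
G1 X-1.48 Y3.17 E0.7798
G1 X-3.29 Y1.20 E0.8910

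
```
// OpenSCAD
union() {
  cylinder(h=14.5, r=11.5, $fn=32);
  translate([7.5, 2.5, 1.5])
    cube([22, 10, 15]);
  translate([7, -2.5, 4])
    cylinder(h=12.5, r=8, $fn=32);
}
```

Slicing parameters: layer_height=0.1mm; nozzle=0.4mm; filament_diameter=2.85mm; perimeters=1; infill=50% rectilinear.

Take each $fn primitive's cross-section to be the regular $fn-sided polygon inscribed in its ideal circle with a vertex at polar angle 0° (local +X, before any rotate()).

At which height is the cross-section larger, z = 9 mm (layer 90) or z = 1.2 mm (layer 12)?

Layer 90 (z = 9): the cylinder: section is a regular 32-gon, circumradius r=11.5 (area = (32/2)·11.500²·sin(360°/32) = 412.81 mm²); the cube at (7.5, 2.5) (footprint 22×10) is included at this height (area 220.00 mm²); the r=8 cylinder at (7, -2.5) gives a regular 32-gon of circumradius 8 (constant along its height) (area = (32/2)·8.000²·sin(360°/32) = 199.77 mm²); Combining (union): the regions partially overlap — summed areas 832.58 mm² minus the doubly-counted overlap 164.81 mm² gives 667.78 mm² — area = 667.78 mm². So its area = 667.78 mm². Layer 12 (z = 1.2): the r=11.5 cylinder gives a regular 32-gon of circumradius 11.5 (constant along its height) (area = (32/2)·11.500²·sin(360°/32) = 412.81 mm²); the cube at (7.5, 2.5) does not reach this height (z outside [1.5, 16.5]); the cylinder at (7, -2.5) does not reach this height (z outside [4, 16.5]); Taking the union: only the r=11.5 cylinder is present, so the union is just that shape — area = 412.81 mm². So its area = 412.81 mm². Layer 90 is larger (667.78 vs 412.81 mm²).

layer 90 (z = 9 mm)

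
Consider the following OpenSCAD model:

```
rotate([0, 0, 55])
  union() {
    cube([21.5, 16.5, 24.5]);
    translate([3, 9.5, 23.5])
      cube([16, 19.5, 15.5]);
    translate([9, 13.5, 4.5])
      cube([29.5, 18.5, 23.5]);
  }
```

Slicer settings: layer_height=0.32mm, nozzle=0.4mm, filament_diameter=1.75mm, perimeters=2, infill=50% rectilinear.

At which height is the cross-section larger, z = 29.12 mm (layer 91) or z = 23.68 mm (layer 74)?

layer 74 (z = 23.68 mm)

Layer 91 (z = 29.12): the cube is not intersected at this z (z outside [0, 24.5]); the cube at (3, 9.5) (footprint 16×19.5) is included at this height (area 312.00 mm²); the cube at (9, 13.5) does not reach this height (z outside [4.5, 28]); Combining (union): only the 16×19.5 cube at (3, 9.5) is present, so the union is just that shape — area = 312.00 mm²; (whole slice rotated 55° about Z — lengths, areas and connectivity unchanged). So its area = 312.00 mm². Layer 74 (z = 23.68): the 21.5×16.5 cube contributes its full rectangle (area 354.75 mm²); the 16×19.5 cube at (3, 9.5) contributes its full rectangle (area 312.00 mm²); the 29.5×18.5 cube at (9, 13.5) contributes its full rectangle (area 545.75 mm²); Merging all regions: the regions partially overlap — summed areas 1212.50 mm² minus the doubly-counted overlap 274.50 mm² gives 938.00 mm² — area = 938.00 mm²; (whole slice rotated 55° about Z — lengths, areas and connectivity unchanged). So its area = 938.00 mm². Layer 74 is larger (938.00 vs 312.00 mm²).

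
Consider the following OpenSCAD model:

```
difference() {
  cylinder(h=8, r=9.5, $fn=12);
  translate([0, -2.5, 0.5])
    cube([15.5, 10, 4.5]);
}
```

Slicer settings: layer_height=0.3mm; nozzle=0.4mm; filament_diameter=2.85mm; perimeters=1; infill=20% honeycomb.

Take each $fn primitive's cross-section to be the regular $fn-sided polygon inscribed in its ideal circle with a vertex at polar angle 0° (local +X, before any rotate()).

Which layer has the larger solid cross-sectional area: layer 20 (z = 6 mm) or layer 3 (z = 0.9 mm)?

Layer 20 (z = 6): the r=9.5 cylinder gives a regular 12-gon of circumradius 9.5 (constant along its height) (area = (12/2)·9.500²·sin(360°/12) = 270.75 mm²); the cube at (0, -2.5) is not intersected at this z (z outside [0.5, 5]); Subtracting the remaining from the first: none of the subtracted shapes is present at this height, so the r=9.5 cylinder is unchanged — area = 270.75 mm². So its area = 270.75 mm². Layer 3 (z = 0.9): the r=9.5 cylinder gives a regular 12-gon of circumradius 9.5 (constant along its height) (area = (12/2)·9.500²·sin(360°/12) = 270.75 mm²); the cube at (0, -2.5) is present — its section is the full 15.5×10 rectangle (area 155.00 mm²); Subtracting the remaining from the first: starting from the r=9.5 cylinder (270.75 mm²), the 15.5×10 cube at (0, -2.5) partially overlaps it — only the 83.86 mm² overlap (of its 155.00 mm²) is removed, clipping the outline — area = 186.89 mm². So its area = 186.89 mm². Layer 20 is larger (270.75 vs 186.89 mm²).

layer 20 (z = 6 mm)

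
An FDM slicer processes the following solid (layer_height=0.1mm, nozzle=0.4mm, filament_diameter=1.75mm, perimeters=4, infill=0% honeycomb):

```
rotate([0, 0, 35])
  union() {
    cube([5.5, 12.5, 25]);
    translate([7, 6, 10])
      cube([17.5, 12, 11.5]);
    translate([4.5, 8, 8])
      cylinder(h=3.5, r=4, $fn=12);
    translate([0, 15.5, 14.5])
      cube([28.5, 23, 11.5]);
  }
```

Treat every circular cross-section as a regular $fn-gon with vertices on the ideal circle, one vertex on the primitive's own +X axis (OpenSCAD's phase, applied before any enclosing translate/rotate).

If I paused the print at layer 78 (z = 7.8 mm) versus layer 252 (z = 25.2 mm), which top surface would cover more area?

Layer 78 (z = 7.8): the cube is present — its section is the full 5.5×12.5 rectangle (area 68.75 mm²); the cube at (7, 6) is absent (z outside [10, 21.5]); the cylinder at (4.5, 8) is absent (z outside [8, 11.5]); the cube at (0, 15.5) is absent (z outside [14.5, 26]); Combining (union): only the 5.5×12.5 cube is present, so the union is just that shape — area = 68.75 mm²; (rotated 35° about Z; rotation is an isometry so areas/perimeters/island counts are preserved). So its area = 68.75 mm². Layer 252 (z = 25.2): the cube is not intersected at this z (z outside [0, 25]); the cube at (7, 6) is not intersected at this z (z outside [10, 21.5]); the cylinder at (4.5, 8) is absent (z outside [8, 11.5]); the 28.5×23 cube at (0, 15.5) contributes its full rectangle (area 655.50 mm²); Taking the union: only the 28.5×23 cube at (0, 15.5) is present, so the union is just that shape — area = 655.50 mm²; (rotated 35° about Z; rotation is an isometry so areas/perimeters/island counts are preserved). So its area = 655.50 mm². Layer 252 is larger (655.50 vs 68.75 mm²).

layer 252 (z = 25.2 mm)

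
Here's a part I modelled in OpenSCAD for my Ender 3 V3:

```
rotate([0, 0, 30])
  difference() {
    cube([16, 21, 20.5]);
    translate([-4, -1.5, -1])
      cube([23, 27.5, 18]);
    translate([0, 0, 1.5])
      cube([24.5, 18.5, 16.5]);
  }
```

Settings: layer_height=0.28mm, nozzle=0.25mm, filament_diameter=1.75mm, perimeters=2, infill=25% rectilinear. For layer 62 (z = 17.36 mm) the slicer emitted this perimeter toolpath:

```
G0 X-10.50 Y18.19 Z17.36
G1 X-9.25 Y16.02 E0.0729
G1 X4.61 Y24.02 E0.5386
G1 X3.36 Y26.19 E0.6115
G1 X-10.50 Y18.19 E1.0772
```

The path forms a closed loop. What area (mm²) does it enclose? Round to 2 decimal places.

Apply the shoelace formula to the sequence of (X, Y) vertices; enclosed area = 40.08 mm².

40.08 mm²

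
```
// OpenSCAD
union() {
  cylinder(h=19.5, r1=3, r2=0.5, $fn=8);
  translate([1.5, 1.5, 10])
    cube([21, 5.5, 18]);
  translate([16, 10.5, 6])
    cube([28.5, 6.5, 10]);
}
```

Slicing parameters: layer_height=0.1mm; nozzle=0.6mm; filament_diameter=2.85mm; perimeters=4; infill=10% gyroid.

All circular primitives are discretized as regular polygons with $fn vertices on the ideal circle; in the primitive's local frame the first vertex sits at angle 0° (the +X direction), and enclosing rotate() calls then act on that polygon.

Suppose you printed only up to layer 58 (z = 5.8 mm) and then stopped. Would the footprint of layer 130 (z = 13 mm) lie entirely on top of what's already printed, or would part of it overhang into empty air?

Compare the two slices. At z = 5.8: the cone contributes a regular 8-gon of circumradius 2.256 (interpolated between r1=3 and r2=0.5 at t=0.297) (area = (8/2)·2.256²·sin(360°/8) = 14.40 mm²); the cube at (1.5, 1.5) is absent (z outside [10, 28]); the cube at (16, 10.5) is absent (z outside [6, 16]); Taking the union: only the cone is present, so the union is just that shape — area = 14.40 mm². At z = 13: the cone: at t=0.667 of its height the radius interpolates to r₁+(r₂−r₁)t = 1.333, giving a regular 8-gon of that circumradius (area = (8/2)·1.333²·sin(360°/8) = 5.03 mm²); the cube at (1.5, 1.5) (footprint 21×5.5) is included at this height (area 115.50 mm²); the cube at (16, 10.5) is present — its section is the full 28.5×6.5 rectangle (area 185.25 mm²); Taking the union: the 3 present regions are separate (no shared area or edge), so areas and boundary lengths simply add and each stays a separate island — area = 305.78 mm². Checking containment: at z = 13 the cross-section extends beyond the z = 5.8 cross-section by about 300.74 mm².

part overhangs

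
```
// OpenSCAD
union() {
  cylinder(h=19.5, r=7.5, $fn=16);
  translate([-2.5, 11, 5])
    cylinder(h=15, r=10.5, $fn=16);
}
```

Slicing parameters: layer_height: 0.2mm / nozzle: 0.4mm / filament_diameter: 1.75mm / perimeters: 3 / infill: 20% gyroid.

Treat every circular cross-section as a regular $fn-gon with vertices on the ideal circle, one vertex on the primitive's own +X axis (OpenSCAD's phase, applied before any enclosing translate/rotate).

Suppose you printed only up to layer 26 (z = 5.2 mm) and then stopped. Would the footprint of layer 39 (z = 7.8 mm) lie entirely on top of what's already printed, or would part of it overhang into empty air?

Compare the two slices. At z = 5.2: the r=7.5 cylinder contributes a regular 16-gon of circumradius 7.5 (area = (16/2)·7.500²·sin(360°/16) = 172.21 mm²); the r=10.5 cylinder at (-2.5, 11) gives a regular 16-gon of circumradius 10.5 (constant along its height) (area = (16/2)·10.500²·sin(360°/16) = 337.53 mm²); Combining (union): the regions partially overlap — summed areas 509.73 mm² minus the doubly-counted overlap 60.61 mm² gives 449.12 mm² — area = 449.12 mm². At z = 7.8: the cylinder: section is a regular 16-gon, circumradius r=7.5 (area = (16/2)·7.500²·sin(360°/16) = 172.21 mm²); the r=10.5 cylinder at (-2.5, 11) contributes a regular 16-gon of circumradius 10.5 (area = (16/2)·10.500²·sin(360°/16) = 337.53 mm²); Taking the union: the regions partially overlap — summed areas 509.73 mm² minus the doubly-counted overlap 60.61 mm² gives 449.12 mm² — area = 449.12 mm². Checking containment: the cross-section at z = 7.8 is a subset of the cross-section at z = 5.2.

entirely on top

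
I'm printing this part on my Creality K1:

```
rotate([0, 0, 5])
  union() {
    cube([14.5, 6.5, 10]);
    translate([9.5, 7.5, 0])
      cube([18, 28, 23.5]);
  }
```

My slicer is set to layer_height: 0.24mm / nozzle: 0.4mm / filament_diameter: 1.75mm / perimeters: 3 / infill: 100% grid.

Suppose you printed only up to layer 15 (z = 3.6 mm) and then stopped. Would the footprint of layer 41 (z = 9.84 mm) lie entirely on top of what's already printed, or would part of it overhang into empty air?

Compare the two slices. At z = 3.6: the 14.5×6.5 cube contributes its full rectangle (area 94.25 mm²); the 18×28 cube at (9.5, 7.5) contributes its full rectangle (area 504.00 mm²); Merging all regions: the 2 present regions are separate (no shared area or edge), so areas and boundary lengths simply add and each stays a separate island — area = 598.25 mm²; (rotated 5° about Z; rotation is an isometry so areas/perimeters/island counts are preserved). At z = 9.84: the cube (footprint 14.5×6.5) is included at this height (area 94.25 mm²); the cube at (9.5, 7.5) (footprint 18×28) is included at this height (area 504.00 mm²); Taking the union: the 2 present regions are separate (no shared area or edge), so areas and boundary lengths simply add and each stays a separate island — area = 598.25 mm²; (rotated 5° about Z; rotation is an isometry so areas/perimeters/island counts are preserved). Checking containment: the cross-section at z = 9.84 is a subset of the cross-section at z = 3.6.

entirely on top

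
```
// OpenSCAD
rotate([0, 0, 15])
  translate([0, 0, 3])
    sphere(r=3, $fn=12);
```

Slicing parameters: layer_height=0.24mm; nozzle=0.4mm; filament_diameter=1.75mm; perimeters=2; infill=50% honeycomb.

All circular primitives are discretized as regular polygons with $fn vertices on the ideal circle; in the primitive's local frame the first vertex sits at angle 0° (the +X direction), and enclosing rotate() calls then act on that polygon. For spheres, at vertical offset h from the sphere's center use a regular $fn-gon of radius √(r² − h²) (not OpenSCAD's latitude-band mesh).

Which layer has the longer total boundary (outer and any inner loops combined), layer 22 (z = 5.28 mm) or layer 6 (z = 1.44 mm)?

layer 6 (z = 1.44 mm)

Layer 22 (z = 5.28): the r=3 sphere slices to a regular 12-gon of circumradius 1.950 (√(r²−h²) with h=2.28 from center) (perimeter = 2·12·1.950·sin(180°/12) = 12.11 mm); (rotated 15° about Z; rotation is an isometry so areas/perimeters/island counts are preserved). So its perimeter = 12.11 mm. Layer 6 (z = 1.44): the r=3 sphere slices to a regular 12-gon of circumradius 2.562 (√(r²−h²) with h=1.56 from center) (perimeter = 2·12·2.562·sin(180°/12) = 15.92 mm); (rotated 15° about Z; rotation is an isometry so areas/perimeters/island counts are preserved). So its perimeter = 15.92 mm. Layer 6 is larger (15.92 vs 12.11 mm).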